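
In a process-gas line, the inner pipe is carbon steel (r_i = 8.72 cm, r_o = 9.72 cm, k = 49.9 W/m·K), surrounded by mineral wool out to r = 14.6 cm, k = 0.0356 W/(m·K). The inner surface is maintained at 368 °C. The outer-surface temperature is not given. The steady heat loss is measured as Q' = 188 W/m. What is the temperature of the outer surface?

T_out = 26.0 °C

Series resistances:
  R'_carbon steel = ln(0.0972/0.0872)/(2πk) = 0.1086/(2π·49.9) = 3.463×10^-4 m·K/W
  R'_mineral wool = ln(0.146/0.0972)/(2πk) = 0.4068/(2π·0.0356) = 1.819 m·K/W
ΣR = 1.819 m·K/W
ΔT = Q'·ΣR = 188 × 1.819 = 342.0 K
Heat flows outward, so T_out = T_in − ΔT = 368 − 342.0 = 26.0 °C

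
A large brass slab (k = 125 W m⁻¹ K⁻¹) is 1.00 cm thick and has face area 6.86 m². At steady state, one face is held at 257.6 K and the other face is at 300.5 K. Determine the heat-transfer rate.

Q = kA·ΔT/L = 125 × 6.86 × |257.6 K − 300.5 K| / 0.0100 = 3.68×10^6 W

Q = 3.68×10^6 W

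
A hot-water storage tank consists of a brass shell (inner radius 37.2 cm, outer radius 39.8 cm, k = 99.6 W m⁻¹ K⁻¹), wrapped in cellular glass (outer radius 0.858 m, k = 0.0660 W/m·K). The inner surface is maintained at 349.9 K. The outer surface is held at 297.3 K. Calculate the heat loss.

Resistance network (inner→outer):
  R_brass = (1/0.372 − 1/0.398)/(4πk) = 0.1756/(4π·99.6) = 1.403×10^-4 K/W
  R_cellular glass = (1/0.398 − 1/0.858)/(4πk) = 1.347/(4π·0.0660) = 1.624 K/W
ΣR = 1.403×10^-4 + 1.624 = 1.624 K/W
Q = ΔT/ΣR = (349.9 K − 297.3 K)/1.624 = 32.4 W

Q = 32.4 W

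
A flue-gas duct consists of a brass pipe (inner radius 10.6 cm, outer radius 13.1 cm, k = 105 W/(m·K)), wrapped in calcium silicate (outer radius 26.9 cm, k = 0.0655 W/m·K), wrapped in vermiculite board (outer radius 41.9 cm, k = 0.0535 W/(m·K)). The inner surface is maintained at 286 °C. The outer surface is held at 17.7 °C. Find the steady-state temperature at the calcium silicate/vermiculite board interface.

T = 133 °C

Resistance network (inner→outer):
  R'_brass = ln(0.131/0.106)/(2πk) = 0.2118/(2π·105) = 3.210×10^-4 m·K/W
  R'_calcium silicate = ln(0.269/0.131)/(2πk) = 0.7195/(2π·0.0655) = 1.748 m·K/W
  R'_vermiculite board = ln(0.419/0.269)/(2πk) = 0.4432/(2π·0.0535) = 1.318 m·K/W
ΣR = 3.210×10^-4 + 1.748 + 1.318 = 3.066 m·K/W
Q' = ΔT/ΣR = (286 °C − 17.7 °C)/3.066 = 87.51 W/m
From the inner boundary to the calcium silicate/vermiculite board interface, ΣR_partial = 1.748 m·K/W.
T_interface = T_in − Q'·ΣR_partial = 286 °C − (87.51)(1.748) = 133 °C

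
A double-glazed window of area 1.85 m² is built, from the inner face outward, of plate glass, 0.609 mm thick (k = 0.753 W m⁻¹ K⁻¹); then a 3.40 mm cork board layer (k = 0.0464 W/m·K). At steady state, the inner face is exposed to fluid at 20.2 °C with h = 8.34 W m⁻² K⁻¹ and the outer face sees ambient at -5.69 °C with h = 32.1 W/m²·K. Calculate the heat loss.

Resistance network (inner→outer):
  R_conv,in = 1/(hA) = 1/(8.34·1.85) = 0.06481 K/W
  R_plate glass = L/(kA) = 6.09×10^-4/(0.753·1.85) = 4.372×10^-4 K/W
  R_cork board = L/(kA) = 0.00340/(0.0464·1.85) = 0.03961 K/W
  R_conv,out = 1/(hA) = 1/(32.1·1.85) = 0.01684 K/W
ΣR = 0.06481 + 4.372×10^-4 + 0.03961 + 0.01684 = 0.1217 K/W
Q = ΔT/ΣR = (20.2 °C − -5.69 °C)/0.1217 = 213 W

Q = 213 W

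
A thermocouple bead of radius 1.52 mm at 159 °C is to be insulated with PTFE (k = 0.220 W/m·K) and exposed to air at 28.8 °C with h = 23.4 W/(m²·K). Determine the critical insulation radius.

r_cr = 1.88 cm

For a sphere, r_cr = 2k_ins/h = 2·0.220/23.4 = 0.0188 m = 1.88 cm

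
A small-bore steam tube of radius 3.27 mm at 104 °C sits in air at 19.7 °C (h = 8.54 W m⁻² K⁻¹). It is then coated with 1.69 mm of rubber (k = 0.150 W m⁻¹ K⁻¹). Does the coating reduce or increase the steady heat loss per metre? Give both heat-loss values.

Critical radius for a cylinder: r_cr = k/h = 0.0176 m = 1.76 cm.
Outer radius after coating: r₂ = 0.00327 + 0.00169 = 0.00496 m.
Since r₁ < r_cr and r₂ ≤ r_cr, the coating moves toward the maximum at r_cr — heat loss rises.
Bare: R = 1/(2πr₁h) = 5.699 m·K/W; Q = 84.3/5.699 = 14.8 W/m.
Coated: R = R_cond + R_conv = 4.199 m·K/W; Q = 84.3/4.199 = 20.1 W/m.

increases: 14.8 → 20.1 W/m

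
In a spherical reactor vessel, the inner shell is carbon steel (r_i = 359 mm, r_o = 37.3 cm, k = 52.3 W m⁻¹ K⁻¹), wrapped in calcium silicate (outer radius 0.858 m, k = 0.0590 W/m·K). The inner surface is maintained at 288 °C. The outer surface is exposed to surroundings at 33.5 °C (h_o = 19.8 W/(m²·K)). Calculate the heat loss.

Resistance network (inner→outer):
  R_carbon steel = (1/0.359 − 1/0.373)/(4πk) = 0.1046/(4π·52.3) = 1.591×10^-4 K/W
  R_calcium silicate = (1/0.373 − 1/0.858)/(4πk) = 1.515/(4π·0.0590) = 2.044 K/W
  R_conv,out = 1/(4πr²h) = 1/(4π·0.858²·19.8) = 0.005459 K/W
ΣR = 1.591×10^-4 + 2.044 + 0.005459 = 2.050 K/W
Q = ΔT/ΣR = (288 °C − 33.5 °C)/2.050 = 124 W

Q = 124 W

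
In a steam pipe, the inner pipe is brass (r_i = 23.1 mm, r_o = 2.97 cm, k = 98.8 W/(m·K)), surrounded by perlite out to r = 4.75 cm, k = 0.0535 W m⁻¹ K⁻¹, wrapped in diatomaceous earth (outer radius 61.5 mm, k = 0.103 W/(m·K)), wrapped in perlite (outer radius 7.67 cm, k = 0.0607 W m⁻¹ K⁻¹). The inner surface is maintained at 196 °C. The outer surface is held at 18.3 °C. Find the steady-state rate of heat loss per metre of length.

Series thermal resistances, inner to outer:
  R'_brass = ln(0.0297/0.0231)/(2πk) = 0.2513/(2π·98.8) = 4.048×10^-4 m·K/W
  R'_perlite = ln(0.0475/0.0297)/(2πk) = 0.4696/(2π·0.0535) = 1.397 m·K/W
  R'_diatomaceous earth = ln(0.0615/0.0475)/(2πk) = 0.2583/(2π·0.103) = 0.3991 m·K/W
  R'_perlite = ln(0.0767/0.0615)/(2πk) = 0.2209/(2π·0.0607) = 0.5791 m·K/W
ΣR = 4.048×10^-4 + 1.397 + 0.3991 + 0.5791 = 2.376 m·K/W
Q' = ΔT/ΣR = (196 °C − 18.3 °C)/2.376 = 74.8 W/m

Q' = 74.8 W/m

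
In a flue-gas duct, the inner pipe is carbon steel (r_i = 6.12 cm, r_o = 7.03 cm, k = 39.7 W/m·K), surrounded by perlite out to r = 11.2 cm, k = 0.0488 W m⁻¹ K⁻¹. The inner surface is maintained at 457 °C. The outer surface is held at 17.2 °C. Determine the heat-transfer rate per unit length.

Resistance network (inner→outer):
  R'_carbon steel = ln(0.0703/0.0612)/(2πk) = 0.1386/(2π·39.7) = 5.557×10^-4 m·K/W
  R'_perlite = ln(0.112/0.0703)/(2πk) = 0.4657/(2π·0.0488) = 1.519 m·K/W
ΣR = 5.557×10^-4 + 1.519 = 1.520 m·K/W
Q' = ΔT/ΣR = (457 °C − 17.2 °C)/1.520 = 289 W/m

Q' = 289 W/m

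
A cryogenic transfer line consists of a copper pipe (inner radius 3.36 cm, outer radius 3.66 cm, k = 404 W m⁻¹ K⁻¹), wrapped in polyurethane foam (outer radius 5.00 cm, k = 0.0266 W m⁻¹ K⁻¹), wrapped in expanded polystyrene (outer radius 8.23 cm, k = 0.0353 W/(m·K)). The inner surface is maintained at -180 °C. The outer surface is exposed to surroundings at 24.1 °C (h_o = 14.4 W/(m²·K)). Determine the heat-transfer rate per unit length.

Series thermal resistances, inner to outer:
  R'_copper = ln(0.0366/0.0336)/(2πk) = 0.08552/(2π·404) = 3.369×10^-5 m·K/W
  R'_polyurethane foam = ln(0.0500/0.0366)/(2πk) = 0.3120/(2π·0.0266) = 1.867 m·K/W
  R'_expanded polystyrene = ln(0.0823/0.0500)/(2πk) = 0.4983/(2π·0.0353) = 2.247 m·K/W
  R'_conv,out = 1/(2πr h) = 1/(2π·0.0823·14.4) = 0.1343 m·K/W
ΣR = 3.369×10^-5 + 1.867 + 2.247 + 0.1343 = 4.248 m·K/W
Q' = ΔT/ΣR = (-180 °C − 24.1 °C)/4.248 = -48.0 W/m
(Negative Q' ⇒ heat flows inward; heat gain = 48.0 W/m.)

Q' = 48.0 W/m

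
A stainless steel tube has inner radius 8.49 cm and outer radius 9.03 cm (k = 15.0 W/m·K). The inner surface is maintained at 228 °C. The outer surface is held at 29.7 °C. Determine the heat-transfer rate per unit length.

Q' = 2πk·ΔT/ln(r₂/r₁) = 2π × 15.0 × 198.3 / ln(0.0903/0.0849) = 3.03×10^5 W/m

Q' = 303 kW/m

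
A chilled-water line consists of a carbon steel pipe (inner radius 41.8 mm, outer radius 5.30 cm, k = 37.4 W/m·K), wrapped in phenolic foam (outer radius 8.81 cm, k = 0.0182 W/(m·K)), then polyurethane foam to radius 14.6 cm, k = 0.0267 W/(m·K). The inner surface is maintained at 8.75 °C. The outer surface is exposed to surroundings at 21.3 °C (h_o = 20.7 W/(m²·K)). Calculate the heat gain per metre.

Resistance network (inner→outer):
  R'_carbon steel = ln(0.0530/0.0418)/(2πk) = 0.2374/(2π·37.4) = 0.001010 m·K/W
  R'_phenolic foam = ln(0.0881/0.0530)/(2πk) = 0.5082/(2π·0.0182) = 4.444 m·K/W
  R'_polyurethane foam = ln(0.146/0.0881)/(2πk) = 0.5051/(2π·0.0267) = 3.011 m·K/W
  R'_conv,out = 1/(2πr h) = 1/(2π·0.146·20.7) = 0.05266 m·K/W
ΣR = 0.001010 + 4.444 + 3.011 + 0.05266 = 7.509 m·K/W
Q' = ΔT/ΣR = (8.75 °C − 21.3 °C)/7.509 = -1.67 W/m
(Negative Q' ⇒ heat flows inward; heat gain = 1.67 W/m.)

Q' = 1.67 W/m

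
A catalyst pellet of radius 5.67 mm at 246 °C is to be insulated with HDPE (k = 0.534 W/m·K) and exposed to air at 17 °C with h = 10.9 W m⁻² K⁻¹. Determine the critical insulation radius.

For a sphere, r_cr = 2k_ins/h = 2·0.534/10.9 = 0.0980 m = 9.80 cm

r_cr = 9.80 cm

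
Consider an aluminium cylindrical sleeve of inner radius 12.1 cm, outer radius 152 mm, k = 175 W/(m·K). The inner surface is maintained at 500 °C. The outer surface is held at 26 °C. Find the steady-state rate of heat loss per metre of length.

Q' = 2πk·ΔT/ln(r₂/r₁) = 2π × 175 × 474 / ln(0.152/0.121) = 2.29×10^6 W/m

Q' = 2290 kW/m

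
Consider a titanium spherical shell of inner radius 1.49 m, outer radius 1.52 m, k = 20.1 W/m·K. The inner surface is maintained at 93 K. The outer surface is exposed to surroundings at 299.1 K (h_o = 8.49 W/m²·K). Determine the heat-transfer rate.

Resistance network (inner→outer):
  R_titanium = (1/1.49 − 1/1.52)/(4πk) = 0.01325/(4π·20.1) = 5.244×10^-5 K/W
  R_conv,out = 1/(4πr²h) = 1/(4π·1.52²·8.49) = 0.004057 K/W
ΣR = 5.244×10^-5 + 0.004057 = 0.004109 K/W
Q = ΔT/ΣR = (93 K − 299.1 K)/0.004109 = -50200 W
(Negative Q ⇒ heat flows inward; heat gain = 50200 W.)

Q = 50200 W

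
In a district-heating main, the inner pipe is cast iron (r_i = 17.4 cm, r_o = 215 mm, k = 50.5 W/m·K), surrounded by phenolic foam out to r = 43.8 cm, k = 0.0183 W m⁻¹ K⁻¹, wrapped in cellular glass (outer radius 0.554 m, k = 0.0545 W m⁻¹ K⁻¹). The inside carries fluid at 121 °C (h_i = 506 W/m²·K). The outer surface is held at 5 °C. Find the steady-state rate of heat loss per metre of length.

Q' = 16.9 W/m

Series thermal resistances, inner to outer:
  R'_conv,in = 1/(2πr h) = 1/(2π·0.174·506) = 0.001808 m·K/W
  R'_cast iron = ln(0.215/0.174)/(2πk) = 0.2116/(2π·50.5) = 6.668×10^-4 m·K/W
  R'_phenolic foam = ln(0.438/0.215)/(2πk) = 0.7116/(2π·0.0183) = 6.189 m·K/W
  R'_cellular glass = ln(0.554/0.438)/(2πk) = 0.2349/(2π·0.0545) = 0.6861 m·K/W
ΣR = 0.001808 + 6.668×10^-4 + 6.189 + 0.6861 = 6.878 m·K/W
Q' = ΔT/ΣR = (121 °C − 5 °C)/6.878 = 16.9 W/m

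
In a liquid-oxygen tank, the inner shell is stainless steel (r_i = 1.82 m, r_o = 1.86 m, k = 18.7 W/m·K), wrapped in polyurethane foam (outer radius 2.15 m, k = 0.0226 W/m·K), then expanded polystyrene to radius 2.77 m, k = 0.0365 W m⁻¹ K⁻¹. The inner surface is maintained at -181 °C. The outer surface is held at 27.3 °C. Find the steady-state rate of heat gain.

Series thermal resistances, inner to outer:
  R_stainless steel = (1/1.82 − 1/1.86)/(4πk) = 0.01182/(4π·18.7) = 5.028×10^-5 K/W
  R_polyurethane foam = (1/1.86 − 1/2.15)/(4πk) = 0.07252/(4π·0.0226) = 0.2553 K/W
  R_expanded polystyrene = (1/2.15 − 1/2.77)/(4πk) = 0.1041/(4π·0.0365) = 0.2270 K/W
ΣR = 5.028×10^-5 + 0.2553 + 0.2270 = 0.4824 K/W
Q = ΔT/ΣR = (-181 °C − 27.3 °C)/0.4824 = -432 W
(Negative Q ⇒ heat flows inward; heat gain = 432 W.)

Q = 432 W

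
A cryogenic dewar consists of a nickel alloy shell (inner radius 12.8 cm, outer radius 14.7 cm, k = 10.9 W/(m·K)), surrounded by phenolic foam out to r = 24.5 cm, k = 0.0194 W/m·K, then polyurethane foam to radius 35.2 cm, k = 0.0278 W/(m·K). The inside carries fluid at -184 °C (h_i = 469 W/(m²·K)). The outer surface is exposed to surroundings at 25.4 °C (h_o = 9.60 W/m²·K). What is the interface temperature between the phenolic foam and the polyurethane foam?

Series thermal resistances, inner to outer:
  R_conv,in = 1/(4πr²h) = 1/(4π·0.128²·469) = 0.01036 K/W
  R_nickel alloy = (1/0.128 − 1/0.147)/(4πk) = 1.010/(4π·10.9) = 0.007372 K/W
  R_phenolic foam = (1/0.147 − 1/0.245)/(4πk) = 2.721/(4π·0.0194) = 11.16 K/W
  R_polyurethane foam = (1/0.245 − 1/0.352)/(4πk) = 1.241/(4π·0.0278) = 3.552 K/W
  R_conv,out = 1/(4πr²h) = 1/(4π·0.352²·9.60) = 0.06690 K/W
ΣR = 0.01036 + 0.007372 + 11.16 + 3.552 + 0.06690 = 14.80 K/W
Q = ΔT/ΣR = (-184 °C − 25.4 °C)/14.80 = -14.15 W
From the inner boundary to the phenolic foam/polyurethane foam interface, ΣR_partial = 11.18 K/W.
T_interface = T_in − Q·ΣR_partial = -184 °C − (-14.15)(11.18) = -25.8 °C

T = -25.8 °C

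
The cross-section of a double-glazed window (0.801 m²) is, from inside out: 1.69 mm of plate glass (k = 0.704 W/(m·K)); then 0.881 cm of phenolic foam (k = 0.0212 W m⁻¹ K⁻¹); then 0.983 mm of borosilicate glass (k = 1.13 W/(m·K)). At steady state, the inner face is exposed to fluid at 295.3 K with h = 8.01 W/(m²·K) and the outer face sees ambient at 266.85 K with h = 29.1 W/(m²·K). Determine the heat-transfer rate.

Q = 39.4 W

Treat each layer as a resistance in series:
  R_conv,in = 1/(hA) = 1/(8.01·0.801) = 0.1559 K/W
  R_plate glass = L/(kA) = 0.00169/(0.704·0.801) = 0.002997 K/W
  R_phenolic foam = L/(kA) = 0.00881/(0.0212·0.801) = 0.5188 K/W
  R_borosilicate glass = L/(kA) = 9.83×10^-4/(1.13·0.801) = 0.001086 K/W
  R_conv,out = 1/(hA) = 1/(29.1·0.801) = 0.04290 K/W
ΣR = 0.1559 + 0.002997 + 0.5188 + 0.001086 + 0.04290 = 0.7217 K/W
Q = ΔT/ΣR = (295.3 K − 266.85 K)/0.7217 = 39.4 W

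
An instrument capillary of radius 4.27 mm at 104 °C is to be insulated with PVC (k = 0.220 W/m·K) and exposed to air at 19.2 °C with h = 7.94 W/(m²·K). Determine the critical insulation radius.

For a cylinder, r_cr = k_ins/h = 0.220/7.94 = 0.0277 m = 2.77 cm

r_cr = 2.77 cm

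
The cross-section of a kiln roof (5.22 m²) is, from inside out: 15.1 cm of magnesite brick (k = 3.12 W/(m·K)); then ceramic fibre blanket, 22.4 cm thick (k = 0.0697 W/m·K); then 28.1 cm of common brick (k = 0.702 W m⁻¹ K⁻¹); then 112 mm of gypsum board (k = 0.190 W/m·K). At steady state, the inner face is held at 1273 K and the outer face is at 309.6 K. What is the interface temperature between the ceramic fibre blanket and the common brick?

T = 534 K

Resistance network (inner→outer):
  R_magnesite brick = L/(kA) = 0.151/(3.12·5.22) = 0.009272 K/W
  R_ceramic fibre blanket = L/(kA) = 0.224/(0.0697·5.22) = 0.6157 K/W
  R_common brick = L/(kA) = 0.281/(0.702·5.22) = 0.07668 K/W
  R_gypsum board = L/(kA) = 0.112/(0.190·5.22) = 0.1129 K/W
ΣR = 0.009272 + 0.6157 + 0.07668 + 0.1129 = 0.8146 K/W
Q = ΔT/ΣR = (1273 K − 309.6 K)/0.8146 = 1183 W
From the inner boundary to the ceramic fibre blanket/common brick interface, ΣR_partial = 0.6250 K/W.
T_interface = T_in − Q·ΣR_partial = 1273 K − (1183)(0.6250) = 534 K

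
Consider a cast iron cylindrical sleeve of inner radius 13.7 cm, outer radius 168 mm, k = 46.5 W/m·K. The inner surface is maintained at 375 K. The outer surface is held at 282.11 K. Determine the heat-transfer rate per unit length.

Q' = 2πk·ΔT/ln(r₂/r₁) = 2π × 46.5 × 92.89 / ln(0.168/0.137) = 1.33×10^5 W/m

Q' = 133 kW/m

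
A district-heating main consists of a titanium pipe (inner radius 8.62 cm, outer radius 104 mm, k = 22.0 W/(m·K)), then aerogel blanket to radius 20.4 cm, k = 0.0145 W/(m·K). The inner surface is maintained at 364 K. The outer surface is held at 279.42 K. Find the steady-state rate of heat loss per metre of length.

Series thermal resistances, inner to outer:
  R'_titanium = ln(0.104/0.0862)/(2πk) = 0.1877/(2π·22.0) = 0.001358 m·K/W
  R'_aerogel blanket = ln(0.204/0.104)/(2πk) = 0.6737/(2π·0.0145) = 7.395 m·K/W
ΣR = 0.001358 + 7.395 = 7.396 m·K/W
Q' = ΔT/ΣR = (364 K − 279.42 K)/7.396 = 11.4 W/m

Q' = 11.4 W/m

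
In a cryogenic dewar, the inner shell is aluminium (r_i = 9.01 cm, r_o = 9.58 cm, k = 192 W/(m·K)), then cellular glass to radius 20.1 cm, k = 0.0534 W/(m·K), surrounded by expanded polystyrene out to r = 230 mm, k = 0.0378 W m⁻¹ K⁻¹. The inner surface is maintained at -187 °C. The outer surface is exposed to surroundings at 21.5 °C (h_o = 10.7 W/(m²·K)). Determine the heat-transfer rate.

Q = 21.7 W

Resistance network (inner→outer):
  R_aluminium = (1/0.0901 − 1/0.0958)/(4πk) = 0.6604/(4π·192) = 2.737×10^-4 K/W
  R_cellular glass = (1/0.0958 − 1/0.201)/(4πk) = 5.463/(4π·0.0534) = 8.141 K/W
  R_expanded polystyrene = (1/0.201 − 1/0.230)/(4πk) = 0.6273/(4π·0.0378) = 1.321 K/W
  R_conv,out = 1/(4πr²h) = 1/(4π·0.230²·10.7) = 0.1406 K/W
ΣR = 2.737×10^-4 + 8.141 + 1.321 + 0.1406 = 9.603 K/W
Q = ΔT/ΣR = (-187 °C − 21.5 °C)/9.603 = -21.7 W
(Negative Q ⇒ heat flows inward; heat gain = 21.7 W.)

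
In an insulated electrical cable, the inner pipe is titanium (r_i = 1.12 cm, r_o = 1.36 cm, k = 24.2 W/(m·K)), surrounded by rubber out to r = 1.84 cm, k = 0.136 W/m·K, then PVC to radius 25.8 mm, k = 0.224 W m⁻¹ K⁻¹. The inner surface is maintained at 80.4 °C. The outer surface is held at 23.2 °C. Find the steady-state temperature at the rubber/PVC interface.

Series thermal resistances, inner to outer:
  R'_titanium = ln(0.0136/0.0112)/(2πk) = 0.1942/(2π·24.2) = 0.001277 m·K/W
  R'_rubber = ln(0.0184/0.0136)/(2πk) = 0.3023/(2π·0.136) = 0.3537 m·K/W
  R'_PVC = ln(0.0258/0.0184)/(2πk) = 0.3380/(2π·0.224) = 0.2402 m·K/W
ΣR = 0.001277 + 0.3537 + 0.2402 = 0.5952 m·K/W
Q' = ΔT/ΣR = (80.4 °C − 23.2 °C)/0.5952 = 96.10 W/m
From the inner boundary to the rubber/PVC interface, ΣR_partial = 0.3550 m·K/W.
T_interface = T_in − Q'·ΣR_partial = 80.4 °C − (96.10)(0.3550) = 46.3 °C

T = 46.3 °C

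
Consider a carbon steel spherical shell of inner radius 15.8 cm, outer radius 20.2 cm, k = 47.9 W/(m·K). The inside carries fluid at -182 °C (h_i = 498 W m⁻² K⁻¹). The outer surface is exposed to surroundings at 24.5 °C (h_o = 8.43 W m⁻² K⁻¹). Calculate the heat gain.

Treat each layer as a resistance in series:
  R_conv,in = 1/(4πr²h) = 1/(4π·0.158²·498) = 0.006401 K/W
  R_carbon steel = (1/0.158 − 1/0.202)/(4πk) = 1.379/(4π·47.9) = 0.002290 K/W
  R_conv,out = 1/(4πr²h) = 1/(4π·0.202²·8.43) = 0.2313 K/W
ΣR = 0.006401 + 0.002290 + 0.2313 = 0.2400 K/W
Q = ΔT/ΣR = (-182 °C − 24.5 °C)/0.2400 = -860 W
(Negative Q ⇒ heat flows inward; heat gain = 860 W.)

Q = 860 W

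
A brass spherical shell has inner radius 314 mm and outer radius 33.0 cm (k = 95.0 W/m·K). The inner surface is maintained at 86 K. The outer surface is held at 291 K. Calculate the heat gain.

Q = 1580 kW

Q = 4πk·ΔT/(1/r₁ − 1/r₂) = 4π × 95.0 × 205 / (1/0.314 − 1/0.330) = 1.58×10^6 W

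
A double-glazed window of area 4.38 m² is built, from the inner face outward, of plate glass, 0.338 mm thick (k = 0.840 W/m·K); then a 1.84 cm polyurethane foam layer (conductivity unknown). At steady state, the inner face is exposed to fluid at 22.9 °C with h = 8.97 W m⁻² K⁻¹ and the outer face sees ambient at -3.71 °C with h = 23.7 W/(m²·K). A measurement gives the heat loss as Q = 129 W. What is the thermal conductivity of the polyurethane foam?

k = 0.0246 W/m·K

ΣR = ΔT/Q = |22.9 − -3.71|/129 = 0.2063 K/W
Known resistances:
  R_conv,in = 1/(hA) = 1/(8.97·4.38) = 0.02545 K/W
  R_plate glass = L/(kA) = 3.38×10^-4/(0.840·4.38) = 9.187×10^-5 K/W
  R_conv,out = 1/(hA) = 1/(23.7·4.38) = 0.009633 K/W
R_polyurethane foam = ΣR − ΣR_known = 0.2063 − 0.03517 = 0.1711 K/W
L/(kA) = 0.1711 ⇒ k = 0.0184/(0.1711·4.38) = 0.0246 W/m·K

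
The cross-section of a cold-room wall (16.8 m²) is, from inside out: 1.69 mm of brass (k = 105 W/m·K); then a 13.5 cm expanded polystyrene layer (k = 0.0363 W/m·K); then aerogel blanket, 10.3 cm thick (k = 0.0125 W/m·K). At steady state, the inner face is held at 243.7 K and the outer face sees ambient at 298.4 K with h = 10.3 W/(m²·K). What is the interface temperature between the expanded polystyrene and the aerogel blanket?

T = 260.6 K

Series thermal resistances, inner to outer:
  R_brass = L/(kA) = 0.00169/(105·16.8) = 9.580×10^-7 K/W
  R_expanded polystyrene = L/(kA) = 0.135/(0.0363·16.8) = 0.2214 K/W
  R_aerogel blanket = L/(kA) = 0.103/(0.0125·16.8) = 0.4905 K/W
  R_conv,out = 1/(hA) = 1/(10.3·16.8) = 0.005779 K/W
ΣR = 9.580×10^-7 + 0.2214 + 0.4905 + 0.005779 = 0.7177 K/W
Q = ΔT/ΣR = (243.7 K − 298.4 K)/0.7177 = -76.22 W
From the inner boundary to the expanded polystyrene/aerogel blanket interface, ΣR_partial = 0.2214 K/W.
T_interface = T_in − Q·ΣR_partial = 243.7 K − (-76.22)(0.2214) = 260.6 K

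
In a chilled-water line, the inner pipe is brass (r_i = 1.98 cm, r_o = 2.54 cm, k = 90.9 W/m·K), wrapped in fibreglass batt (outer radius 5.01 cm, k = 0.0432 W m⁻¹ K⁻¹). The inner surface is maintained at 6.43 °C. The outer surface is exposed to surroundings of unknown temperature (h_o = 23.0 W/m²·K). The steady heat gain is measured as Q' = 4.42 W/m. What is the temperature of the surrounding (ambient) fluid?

T_out = 18.1 °C

Series resistances:
  R'_brass = ln(0.0254/0.0198)/(2πk) = 0.2491/(2π·90.9) = 4.361×10^-4 m·K/W
  R'_fibreglass batt = ln(0.0501/0.0254)/(2πk) = 0.6793/(2π·0.0432) = 2.503 m·K/W
  R'_conv,out = 1/(2πr h) = 1/(2π·0.0501·23.0) = 0.1381 m·K/W
ΣR = 2.641 m·K/W
ΔT = Q'·ΣR = 4.42 × 2.641 = 11.67 K
Heat flows inward, so T_out = T_in + ΔT = 6.43 + 11.67 = 18.1 °C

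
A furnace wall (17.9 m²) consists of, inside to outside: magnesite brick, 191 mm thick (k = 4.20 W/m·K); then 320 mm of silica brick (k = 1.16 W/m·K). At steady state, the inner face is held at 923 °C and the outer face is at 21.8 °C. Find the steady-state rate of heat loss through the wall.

Q = 50.2 kW

Series thermal resistances, inner to outer:
  R_magnesite brick = L/(kA) = 0.191/(4.20·17.9) = 0.002541 K/W
  R_silica brick = L/(kA) = 0.320/(1.16·17.9) = 0.01541 K/W
ΣR = 0.002541 + 0.01541 = 0.01795 K/W
Q = ΔT/ΣR = (923 °C − 21.8 °C)/0.01795 = 50200 W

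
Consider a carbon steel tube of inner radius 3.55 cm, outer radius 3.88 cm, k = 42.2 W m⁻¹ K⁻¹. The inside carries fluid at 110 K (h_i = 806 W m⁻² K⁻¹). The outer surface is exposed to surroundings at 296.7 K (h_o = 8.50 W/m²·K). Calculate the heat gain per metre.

Resistance network (inner→outer):
  R'_conv,in = 1/(2πr h) = 1/(2π·0.0355·806) = 0.005562 m·K/W
  R'_carbon steel = ln(0.0388/0.0355)/(2πk) = 0.08889/(2π·42.2) = 3.352×10^-4 m·K/W
  R'_conv,out = 1/(2πr h) = 1/(2π·0.0388·8.50) = 0.4826 m·K/W
ΣR = 0.005562 + 3.352×10^-4 + 0.4826 = 0.4885 m·K/W
Q' = ΔT/ΣR = (110 K − 296.7 K)/0.4885 = -382 W/m
(Negative Q' ⇒ heat flows inward; heat gain = 382 W/m.)

Q' = 382 W/m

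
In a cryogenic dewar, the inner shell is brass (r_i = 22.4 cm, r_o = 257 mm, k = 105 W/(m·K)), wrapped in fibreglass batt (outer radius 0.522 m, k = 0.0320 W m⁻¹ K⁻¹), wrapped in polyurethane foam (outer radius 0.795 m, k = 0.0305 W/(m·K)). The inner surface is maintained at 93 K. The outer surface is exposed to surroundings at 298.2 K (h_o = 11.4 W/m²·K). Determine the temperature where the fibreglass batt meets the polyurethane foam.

Treat each layer as a resistance in series:
  R_brass = (1/0.224 − 1/0.257)/(4πk) = 0.5732/(4π·105) = 4.344×10^-4 K/W
  R_fibreglass batt = (1/0.257 − 1/0.522)/(4πk) = 1.975/(4π·0.0320) = 4.912 K/W
  R_polyurethane foam = (1/0.522 − 1/0.795)/(4πk) = 0.6578/(4π·0.0305) = 1.716 K/W
  R_conv,out = 1/(4πr²h) = 1/(4π·0.795²·11.4) = 0.01104 K/W
ΣR = 4.344×10^-4 + 4.912 + 1.716 + 0.01104 = 6.639 K/W
Q = ΔT/ΣR = (93 K − 298.2 K)/6.639 = -30.91 W
From the inner boundary to the fibreglass batt/polyurethane foam interface, ΣR_partial = 4.912 K/W.
T_interface = T_in − Q·ΣR_partial = 93 K − (-30.91)(4.912) = 244.8 K

T = 244.8 K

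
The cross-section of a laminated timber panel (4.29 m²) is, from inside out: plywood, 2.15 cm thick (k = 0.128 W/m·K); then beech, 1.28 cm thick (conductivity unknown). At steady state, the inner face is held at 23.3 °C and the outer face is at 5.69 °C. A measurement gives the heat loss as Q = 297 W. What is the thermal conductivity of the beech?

k = 0.148 W/m·K

ΣR = ΔT/Q = |23.3 − 5.69|/297 = 0.05929 K/W
Known resistances:
  R_plywood = L/(kA) = 0.0215/(0.128·4.29) = 0.03915 K/W
R_beech = ΣR − ΣR_known = 0.05929 − 0.03915 = 0.02014 K/W
L/(kA) = 0.02014 ⇒ k = 0.0128/(0.02014·4.29) = 0.148 W/m·K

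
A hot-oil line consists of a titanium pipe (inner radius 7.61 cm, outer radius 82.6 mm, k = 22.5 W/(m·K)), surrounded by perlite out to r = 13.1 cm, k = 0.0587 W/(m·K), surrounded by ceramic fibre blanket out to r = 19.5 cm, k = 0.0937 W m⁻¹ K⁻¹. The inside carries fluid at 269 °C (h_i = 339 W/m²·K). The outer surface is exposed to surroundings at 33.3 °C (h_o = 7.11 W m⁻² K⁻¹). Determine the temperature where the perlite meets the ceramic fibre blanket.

Treat each layer as a resistance in series:
  R'_conv,in = 1/(2πr h) = 1/(2π·0.0761·339) = 0.006169 m·K/W
  R'_titanium = ln(0.0826/0.0761)/(2πk) = 0.08196/(2π·22.5) = 5.798×10^-4 m·K/W
  R'_perlite = ln(0.131/0.0826)/(2πk) = 0.4612/(2π·0.0587) = 1.250 m·K/W
  R'_ceramic fibre blanket = ln(0.195/0.131)/(2πk) = 0.3978/(2π·0.0937) = 0.6757 m·K/W
  R'_conv,out = 1/(2πr h) = 1/(2π·0.195·7.11) = 0.1148 m·K/W
ΣR = 0.006169 + 5.798×10^-4 + 1.250 + 0.6757 + 0.1148 = 2.047 m·K/W
Q' = ΔT/ΣR = (269 °C − 33.3 °C)/2.047 = 115.1 W/m
From the inner boundary to the perlite/ceramic fibre blanket interface, ΣR_partial = 1.257 m·K/W.
T_interface = T_in − Q'·ΣR_partial = 269 °C − (115.1)(1.257) = 124 °C

T = 124 °C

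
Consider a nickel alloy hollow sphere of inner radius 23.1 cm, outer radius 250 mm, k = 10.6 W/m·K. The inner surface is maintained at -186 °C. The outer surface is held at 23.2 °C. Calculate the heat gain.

Q = 84.7 kW

Q = 4πk·ΔT/(1/r₁ − 1/r₂) = 4π × 10.6 × 209.2 / (1/0.231 − 1/0.250) = 84700 W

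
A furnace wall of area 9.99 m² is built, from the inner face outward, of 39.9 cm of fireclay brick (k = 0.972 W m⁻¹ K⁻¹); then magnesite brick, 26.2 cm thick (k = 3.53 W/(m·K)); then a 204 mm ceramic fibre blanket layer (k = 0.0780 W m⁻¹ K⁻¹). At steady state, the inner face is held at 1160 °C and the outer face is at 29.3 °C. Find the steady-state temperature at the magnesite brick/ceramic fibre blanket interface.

T = 983 °C

Series thermal resistances, inner to outer:
  R_fireclay brick = L/(kA) = 0.399/(0.972·9.99) = 0.04109 K/W
  R_magnesite brick = L/(kA) = 0.262/(3.53·9.99) = 0.007430 K/W
  R_ceramic fibre blanket = L/(kA) = 0.204/(0.0780·9.99) = 0.2618 K/W
ΣR = 0.04109 + 0.007430 + 0.2618 = 0.3103 K/W
Q = ΔT/ΣR = (1160 °C − 29.3 °C)/0.3103 = 3644 W
From the inner boundary to the magnesite brick/ceramic fibre blanket interface, ΣR_partial = 0.04852 K/W.
T_interface = T_in − Q·ΣR_partial = 1160 °C − (3644)(0.04852) = 983 °C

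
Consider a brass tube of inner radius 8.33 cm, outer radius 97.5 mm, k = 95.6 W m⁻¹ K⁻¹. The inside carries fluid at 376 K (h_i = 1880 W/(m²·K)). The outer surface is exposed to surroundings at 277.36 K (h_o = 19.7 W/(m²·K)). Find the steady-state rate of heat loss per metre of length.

Q' = 1170 W/m

Series thermal resistances, inner to outer:
  R'_conv,in = 1/(2πr h) = 1/(2π·0.0833·1880) = 0.001016 m·K/W
  R'_brass = ln(0.0975/0.0833)/(2πk) = 0.1574/(2π·95.6) = 2.620×10^-4 m·K/W
  R'_conv,out = 1/(2πr h) = 1/(2π·0.0975·19.7) = 0.08286 m·K/W
ΣR = 0.001016 + 2.620×10^-4 + 0.08286 = 0.08414 m·K/W
Q' = ΔT/ΣR = (376 K − 277.36 K)/0.08414 = 1170 W/m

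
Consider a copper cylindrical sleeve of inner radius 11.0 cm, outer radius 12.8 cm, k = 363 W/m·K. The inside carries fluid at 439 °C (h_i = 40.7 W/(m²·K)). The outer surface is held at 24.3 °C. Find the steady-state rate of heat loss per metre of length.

Q' = 11.6 kW/m

Resistance network (inner→outer):
  R'_conv,in = 1/(2πr h) = 1/(2π·0.110·40.7) = 0.03555 m·K/W
  R'_copper = ln(0.128/0.110)/(2πk) = 0.1515/(2π·363) = 6.645×10^-5 m·K/W
ΣR = 0.03555 + 6.645×10^-5 = 0.03562 m·K/W
Q' = ΔT/ΣR = (439 °C − 24.3 °C)/0.03562 = 11600 W/m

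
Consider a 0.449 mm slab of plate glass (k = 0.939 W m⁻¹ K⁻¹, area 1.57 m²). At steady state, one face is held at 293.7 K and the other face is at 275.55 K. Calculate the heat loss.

Q = 59600 W

Q = kA·ΔT/L = 0.939 × 1.57 × |293.7 K − 275.55 K| / 4.49×10^-4 = 59600 W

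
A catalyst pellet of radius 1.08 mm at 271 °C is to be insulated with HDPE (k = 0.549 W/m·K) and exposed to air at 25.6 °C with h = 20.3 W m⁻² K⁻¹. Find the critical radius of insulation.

For a sphere, r_cr = 2k_ins/h = 2·0.549/20.3 = 0.0541 m = 5.41 cm

r_cr = 5.41 cm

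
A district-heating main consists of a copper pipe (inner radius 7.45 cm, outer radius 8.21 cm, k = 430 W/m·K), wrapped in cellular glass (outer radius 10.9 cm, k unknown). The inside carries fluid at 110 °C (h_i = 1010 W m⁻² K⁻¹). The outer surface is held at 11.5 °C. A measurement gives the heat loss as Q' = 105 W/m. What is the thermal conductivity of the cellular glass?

k = 0.0482 W/m·K

ΣR = ΔT/Q' = |110 − 11.5|/105 = 0.9381 m·K/W
Known resistances:
  R'_conv,in = 1/(2πr h) = 1/(2π·0.0745·1010) = 0.002115 m·K/W
  R'_copper = ln(0.0821/0.0745)/(2πk) = 0.09714/(2π·430) = 3.595×10^-5 m·K/W
R_cellular glass = ΣR − ΣR_known = 0.9381 − 0.002151 = 0.9359 m·K/W
ln(r₂/r₁)/(2πk) = 0.9359 ⇒ k = 0.2834/(2π·0.9359) = 0.0482 W/m·K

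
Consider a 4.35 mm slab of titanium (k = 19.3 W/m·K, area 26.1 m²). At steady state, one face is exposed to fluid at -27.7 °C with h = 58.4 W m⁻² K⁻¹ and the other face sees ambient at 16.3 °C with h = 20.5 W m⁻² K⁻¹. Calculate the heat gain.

Q = 17.4 kW

Treat each layer as a resistance in series:
  R_conv,in = 1/(hA) = 1/(58.4·26.1) = 6.561×10^-4 K/W
  R_titanium = L/(kA) = 0.00435/(19.3·26.1) = 8.636×10^-6 K/W
  R_conv,out = 1/(hA) = 1/(20.5·26.1) = 0.001869 K/W
ΣR = 6.561×10^-4 + 8.636×10^-6 + 0.001869 = 0.002534 K/W
Q = ΔT/ΣR = (-27.7 °C − 16.3 °C)/0.002534 = -17400 W
(Negative Q ⇒ heat flows inward; heat gain = 17400 W.)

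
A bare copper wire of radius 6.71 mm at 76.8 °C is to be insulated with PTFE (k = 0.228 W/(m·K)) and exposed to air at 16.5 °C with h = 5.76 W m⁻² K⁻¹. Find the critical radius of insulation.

r_cr = 3.96 cm

For a cylinder, r_cr = k_ins/h = 0.228/5.76 = 0.0396 m = 3.96 cm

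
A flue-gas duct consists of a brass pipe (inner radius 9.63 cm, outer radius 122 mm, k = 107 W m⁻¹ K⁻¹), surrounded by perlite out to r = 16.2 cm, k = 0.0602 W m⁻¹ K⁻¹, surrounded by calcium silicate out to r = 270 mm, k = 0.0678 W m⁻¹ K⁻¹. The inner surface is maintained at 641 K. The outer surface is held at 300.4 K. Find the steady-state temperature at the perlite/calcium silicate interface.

Series thermal resistances, inner to outer:
  R'_brass = ln(0.122/0.0963)/(2πk) = 0.2366/(2π·107) = 3.519×10^-4 m·K/W
  R'_perlite = ln(0.162/0.122)/(2πk) = 0.2836/(2π·0.0602) = 0.7497 m·K/W
  R'_calcium silicate = ln(0.270/0.162)/(2πk) = 0.5108/(2π·0.0678) = 1.199 m·K/W
ΣR = 3.519×10^-4 + 0.7497 + 1.199 = 1.949 m·K/W
Q' = ΔT/ΣR = (641 K − 300.4 K)/1.949 = 174.8 W/m
From the inner boundary to the perlite/calcium silicate interface, ΣR_partial = 0.7501 m·K/W.
T_interface = T_in − Q'·ΣR_partial = 641 K − (174.8)(0.7501) = 510 K

T = 510 K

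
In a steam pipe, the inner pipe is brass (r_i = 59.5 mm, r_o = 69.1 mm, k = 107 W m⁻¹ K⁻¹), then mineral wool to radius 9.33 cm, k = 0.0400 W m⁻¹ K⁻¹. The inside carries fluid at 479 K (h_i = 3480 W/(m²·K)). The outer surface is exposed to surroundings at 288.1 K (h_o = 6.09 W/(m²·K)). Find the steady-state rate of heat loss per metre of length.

Q' = 129 W/m

Treat each layer as a resistance in series:
  R'_conv,in = 1/(2πr h) = 1/(2π·0.0595·3480) = 7.686×10^-4 m·K/W
  R'_brass = ln(0.0691/0.0595)/(2πk) = 0.1496/(2π·107) = 2.225×10^-4 m·K/W
  R'_mineral wool = ln(0.0933/0.0691)/(2πk) = 0.3003/(2π·0.0400) = 1.195 m·K/W
  R'_conv,out = 1/(2πr h) = 1/(2π·0.0933·6.09) = 0.2801 m·K/W
ΣR = 7.686×10^-4 + 2.225×10^-4 + 1.195 + 0.2801 = 1.476 m·K/W
Q' = ΔT/ΣR = (479 K − 288.1 K)/1.476 = 129 W/m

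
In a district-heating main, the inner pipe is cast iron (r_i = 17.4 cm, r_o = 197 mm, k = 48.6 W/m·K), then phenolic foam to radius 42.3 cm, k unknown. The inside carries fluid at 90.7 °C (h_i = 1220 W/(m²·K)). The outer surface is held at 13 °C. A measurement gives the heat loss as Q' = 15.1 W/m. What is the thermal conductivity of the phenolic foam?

ΣR = ΔT/Q' = |90.7 − 13|/15.1 = 5.146 m·K/W
Known resistances:
  R'_conv,in = 1/(2πr h) = 1/(2π·0.174·1220) = 7.497×10^-4 m·K/W
  R'_cast iron = ln(0.197/0.174)/(2πk) = 0.1241/(2π·48.6) = 4.066×10^-4 m·K/W
R_phenolic foam = ΣR − ΣR_known = 5.146 − 0.001156 = 5.145 m·K/W
ln(r₂/r₁)/(2πk) = 5.145 ⇒ k = 0.7642/(2π·5.145) = 0.0236 W/m·K

k = 0.0236 W/m·K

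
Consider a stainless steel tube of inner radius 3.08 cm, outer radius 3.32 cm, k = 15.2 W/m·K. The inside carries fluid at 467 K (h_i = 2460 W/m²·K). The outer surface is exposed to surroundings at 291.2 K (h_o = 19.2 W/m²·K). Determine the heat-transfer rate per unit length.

Treat each layer as a resistance in series:
  R'_conv,in = 1/(2πr h) = 1/(2π·0.0308·2460) = 0.002101 m·K/W
  R'_stainless steel = ln(0.0332/0.0308)/(2πk) = 0.07504/(2π·15.2) = 7.857×10^-4 m·K/W
  R'_conv,out = 1/(2πr h) = 1/(2π·0.0332·19.2) = 0.2497 m·K/W
ΣR = 0.002101 + 7.857×10^-4 + 0.2497 = 0.2526 m·K/W
Q' = ΔT/ΣR = (467 K − 291.2 K)/0.2526 = 696 W/m

Q' = 696 W/m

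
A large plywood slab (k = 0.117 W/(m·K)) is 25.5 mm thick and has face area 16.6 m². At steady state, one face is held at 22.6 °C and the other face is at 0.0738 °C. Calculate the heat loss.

Q = kA·ΔT/L = 0.117 × 16.6 × |22.6 °C − 0.0738 °C| / 0.0255 = 1720 W

Q = 1720 W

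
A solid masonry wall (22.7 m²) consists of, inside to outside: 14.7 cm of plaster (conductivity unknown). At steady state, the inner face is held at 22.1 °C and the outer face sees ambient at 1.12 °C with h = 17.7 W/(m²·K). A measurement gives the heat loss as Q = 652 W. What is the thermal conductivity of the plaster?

k = 0.218 W/m·K

ΣR = ΔT/Q = |22.1 − 1.12|/652 = 0.03218 K/W
Known resistances:
  R_conv,out = 1/(hA) = 1/(17.7·22.7) = 0.002489 K/W
R_plaster = ΣR − ΣR_known = 0.03218 − 0.002489 = 0.02969 K/W
L/(kA) = 0.02969 ⇒ k = 0.147/(0.02969·22.7) = 0.218 W/m·K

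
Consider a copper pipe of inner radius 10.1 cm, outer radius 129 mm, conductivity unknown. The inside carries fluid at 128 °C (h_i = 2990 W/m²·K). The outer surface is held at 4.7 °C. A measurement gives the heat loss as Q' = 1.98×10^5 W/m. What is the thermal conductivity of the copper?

ΣR = ΔT/Q' = |128 − 4.7|/1.98×10^5 = 6.227×10^-4 m·K/W
Known resistances:
  R'_conv,in = 1/(2πr h) = 1/(2π·0.101·2990) = 5.270×10^-4 m·K/W
R_copper = ΣR − ΣR_known = 6.227×10^-4 − 5.270×10^-4 = 9.570×10^-5 m·K/W
ln(r₂/r₁)/(2πk) = 9.570×10^-5 ⇒ k = 0.2447/(2π·9.570×10^-5) = 407 W/m·K

k = 407 W/m·K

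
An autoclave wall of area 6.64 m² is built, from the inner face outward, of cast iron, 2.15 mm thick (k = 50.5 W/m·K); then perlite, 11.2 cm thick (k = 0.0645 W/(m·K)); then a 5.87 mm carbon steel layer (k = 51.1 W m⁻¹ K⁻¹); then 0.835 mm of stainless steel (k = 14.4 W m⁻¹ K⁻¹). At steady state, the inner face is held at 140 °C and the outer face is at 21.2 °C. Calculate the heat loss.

Q = 454 W

Resistance network (inner→outer):
  R_cast iron = L/(kA) = 0.00215/(50.5·6.64) = 6.412×10^-6 K/W
  R_perlite = L/(kA) = 0.112/(0.0645·6.64) = 0.2615 K/W
  R_carbon steel = L/(kA) = 0.00587/(51.1·6.64) = 1.730×10^-5 K/W
  R_stainless steel = L/(kA) = 8.35×10^-4/(14.4·6.64) = 8.733×10^-6 K/W
ΣR = 6.412×10^-6 + 0.2615 + 1.730×10^-5 + 8.733×10^-6 = 0.2615 K/W
Q = ΔT/ΣR = (140 °C − 21.2 °C)/0.2615 = 454 W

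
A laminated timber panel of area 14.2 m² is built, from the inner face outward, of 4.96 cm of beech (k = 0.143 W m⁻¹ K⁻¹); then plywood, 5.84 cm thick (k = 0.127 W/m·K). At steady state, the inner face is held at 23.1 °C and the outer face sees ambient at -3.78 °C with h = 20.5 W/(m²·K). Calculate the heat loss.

Series thermal resistances, inner to outer:
  R_beech = L/(kA) = 0.0496/(0.143·14.2) = 0.02443 K/W
  R_plywood = L/(kA) = 0.0584/(0.127·14.2) = 0.03238 K/W
  R_conv,out = 1/(hA) = 1/(20.5·14.2) = 0.003435 K/W
ΣR = 0.02443 + 0.03238 + 0.003435 = 0.06024 K/W
Q = ΔT/ΣR = (23.1 °C − -3.78 °C)/0.06024 = 446 W

Q = 446 W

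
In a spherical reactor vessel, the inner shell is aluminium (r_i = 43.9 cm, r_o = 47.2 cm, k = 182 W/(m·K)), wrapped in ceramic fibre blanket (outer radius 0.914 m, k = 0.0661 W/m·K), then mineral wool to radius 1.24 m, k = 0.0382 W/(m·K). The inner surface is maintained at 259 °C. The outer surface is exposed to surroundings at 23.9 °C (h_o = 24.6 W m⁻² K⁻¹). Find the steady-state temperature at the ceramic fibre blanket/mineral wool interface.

Treat each layer as a resistance in series:
  R_aluminium = (1/0.439 − 1/0.472)/(4πk) = 0.1593/(4π·182) = 6.963×10^-5 K/W
  R_ceramic fibre blanket = (1/0.472 − 1/0.914)/(4πk) = 1.025/(4π·0.0661) = 1.233 K/W
  R_mineral wool = (1/0.914 − 1/1.24)/(4πk) = 0.2876/(4π·0.0382) = 0.5992 K/W
  R_conv,out = 1/(4πr²h) = 1/(4π·1.24²·24.6) = 0.002104 K/W
ΣR = 6.963×10^-5 + 1.233 + 0.5992 + 0.002104 = 1.834 K/W
Q = ΔT/ΣR = (259 °C − 23.9 °C)/1.834 = 128.2 W
From the inner boundary to the ceramic fibre blanket/mineral wool interface, ΣR_partial = 1.233 K/W.
T_interface = T_in − Q·ΣR_partial = 259 °C − (128.2)(1.233) = 101 °C

T = 101 °C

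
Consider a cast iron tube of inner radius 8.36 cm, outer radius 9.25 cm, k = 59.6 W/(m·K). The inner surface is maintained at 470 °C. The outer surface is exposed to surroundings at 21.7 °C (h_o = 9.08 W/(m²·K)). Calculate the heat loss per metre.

Resistance network (inner→outer):
  R'_cast iron = ln(0.0925/0.0836)/(2πk) = 0.1012/(2π·59.6) = 2.701×10^-4 m·K/W
  R'_conv,out = 1/(2πr h) = 1/(2π·0.0925·9.08) = 0.1895 m·K/W
ΣR = 2.701×10^-4 + 0.1895 = 0.1898 m·K/W
Q' = ΔT/ΣR = (470 °C − 21.7 °C)/0.1898 = 2360 W/m

Q' = 2.36 kW/m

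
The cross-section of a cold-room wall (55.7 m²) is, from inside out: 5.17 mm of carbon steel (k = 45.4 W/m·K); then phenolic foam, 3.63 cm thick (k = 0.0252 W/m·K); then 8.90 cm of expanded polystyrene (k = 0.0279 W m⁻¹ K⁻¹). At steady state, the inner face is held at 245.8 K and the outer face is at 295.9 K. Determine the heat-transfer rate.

Q = 603 W

Treat each layer as a resistance in series:
  R_carbon steel = L/(kA) = 0.00517/(45.4·55.7) = 2.044×10^-6 K/W
  R_phenolic foam = L/(kA) = 0.0363/(0.0252·55.7) = 0.02586 K/W
  R_expanded polystyrene = L/(kA) = 0.0890/(0.0279·55.7) = 0.05727 K/W
ΣR = 2.044×10^-6 + 0.02586 + 0.05727 = 0.08313 K/W
Q = ΔT/ΣR = (245.8 K − 295.9 K)/0.08313 = -603 W
(Negative Q ⇒ heat flows inward; heat gain = 603 W.)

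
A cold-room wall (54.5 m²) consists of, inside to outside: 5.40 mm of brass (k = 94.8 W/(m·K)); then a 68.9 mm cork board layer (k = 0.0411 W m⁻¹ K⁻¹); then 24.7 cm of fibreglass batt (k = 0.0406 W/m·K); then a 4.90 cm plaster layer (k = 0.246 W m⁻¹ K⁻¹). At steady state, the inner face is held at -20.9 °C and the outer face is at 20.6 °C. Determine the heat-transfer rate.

Q = 284 W

Resistance network (inner→outer):
  R_brass = L/(kA) = 0.00540/(94.8·54.5) = 1.045×10^-6 K/W
  R_cork board = L/(kA) = 0.0689/(0.0411·54.5) = 0.03076 K/W
  R_fibreglass batt = L/(kA) = 0.247/(0.0406·54.5) = 0.1116 K/W
  R_plaster = L/(kA) = 0.0490/(0.246·54.5) = 0.003655 K/W
ΣR = 1.045×10^-6 + 0.03076 + 0.1116 + 0.003655 = 0.1460 K/W
Q = ΔT/ΣR = (-20.9 °C − 20.6 °C)/0.1460 = -284 W
(Negative Q ⇒ heat flows inward; heat gain = 284 W.)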